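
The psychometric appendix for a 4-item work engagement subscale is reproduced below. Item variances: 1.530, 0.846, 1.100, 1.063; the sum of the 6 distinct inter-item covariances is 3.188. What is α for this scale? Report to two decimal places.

α = 0.78

Σσ²ᵢ = 1.530 + 0.846 + 1.100 + 1.063 = 4.539
Sum of distinct covariances = 3.188
σ²_T = Σσ²ᵢ + 2·Σcov = 4.539 + 2 × 3.188 = 10.915
α = (4/3)·(1 − 4.539/10.915) = 0.78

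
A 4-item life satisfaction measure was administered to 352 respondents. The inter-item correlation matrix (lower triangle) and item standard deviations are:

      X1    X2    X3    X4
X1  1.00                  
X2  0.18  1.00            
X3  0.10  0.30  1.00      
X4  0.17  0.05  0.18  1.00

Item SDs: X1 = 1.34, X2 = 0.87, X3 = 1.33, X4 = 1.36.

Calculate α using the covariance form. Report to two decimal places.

α = 0.42

Σσ²ᵢ = 1.34² + 0.87² + 1.33² + 1.36² = 6.1710
Covariances σ_ij = r_ij · s_i · s_j:
  σ(X1,X2) = 0.18 × 1.34 × 0.87 = 0.2098
  σ(X1,X3) = 0.10 × 1.34 × 1.33 = 0.1782
  σ(X1,X4) = 0.17 × 1.34 × 1.36 = 0.3098
  σ(X2,X3) = 0.30 × 0.87 × 1.33 = 0.3471
  σ(X2,X4) = 0.05 × 0.87 × 1.36 = 0.0592
  σ(X3,X4) = 0.18 × 1.33 × 1.36 = 0.3256
σ²_T = Σσ²ᵢ + 2·Σσ_ij = 6.1710 + 2 × 1.4297 = 9.0304
α = (4/3)·(1 − 6.1710/9.0304) = 0.42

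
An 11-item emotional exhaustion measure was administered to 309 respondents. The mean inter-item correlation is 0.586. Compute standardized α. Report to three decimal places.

standardized α = 0.940

Standardized α = k·r̄ / (1 + (k−1)·r̄) = 11 × 0.586 / (1 + 10 × 0.586)
  = 6.4460 / 6.8600 = 0.940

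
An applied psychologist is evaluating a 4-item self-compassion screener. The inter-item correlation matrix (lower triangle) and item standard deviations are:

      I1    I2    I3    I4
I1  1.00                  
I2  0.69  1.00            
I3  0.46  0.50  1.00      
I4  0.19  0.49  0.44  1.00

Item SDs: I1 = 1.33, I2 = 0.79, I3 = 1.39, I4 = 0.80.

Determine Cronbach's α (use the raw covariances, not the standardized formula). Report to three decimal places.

Cronbach's α = 0.743

Σσ²ᵢ = 1.33² + 0.79² + 1.39² + 0.80² = 4.9651
Covariances σ_ij = r_ij · s_i · s_j:
  σ(I1,I2) = 0.69 × 1.33 × 0.79 = 0.7250
  σ(I1,I3) = 0.46 × 1.33 × 1.39 = 0.8504
  σ(I1,I4) = 0.19 × 1.33 × 0.80 = 0.2022
  σ(I2,I3) = 0.50 × 0.79 × 1.39 = 0.5491
  σ(I2,I4) = 0.49 × 0.79 × 0.80 = 0.3097
  σ(I3,I4) = 0.44 × 1.39 × 0.80 = 0.4893
σ²_T = Σσ²ᵢ + 2·Σσ_ij = 4.9651 + 2 × 3.1257 = 11.2165
α = (4/3)·(1 − 4.9651/11.2165) = 0.743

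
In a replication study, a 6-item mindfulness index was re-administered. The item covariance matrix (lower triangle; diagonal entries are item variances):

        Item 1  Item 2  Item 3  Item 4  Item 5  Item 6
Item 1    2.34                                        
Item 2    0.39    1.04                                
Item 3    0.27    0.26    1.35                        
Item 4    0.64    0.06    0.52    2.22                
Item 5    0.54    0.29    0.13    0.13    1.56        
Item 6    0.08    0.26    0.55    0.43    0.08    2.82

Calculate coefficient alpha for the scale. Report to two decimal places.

Σσ²ᵢ = 2.34 + 1.04 + 1.35 + 2.22 + 1.56 + 2.82 = 11.33
Sum of off-diagonal covariances = 4.63
total variance = 11.33 + 2 × 4.63 = 20.59
α = (k/(k−1))·(1 − Σσ²ᵢ/total variance) = (6/5)·(1 − 11.33/20.59) = 0.54

α = 0.54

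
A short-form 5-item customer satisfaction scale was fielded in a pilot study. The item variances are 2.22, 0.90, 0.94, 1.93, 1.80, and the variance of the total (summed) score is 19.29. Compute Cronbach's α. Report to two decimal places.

α = 0.75

Σσᵢ² = 2.22 + 0.90 + 0.94 + 1.93 + 1.80 = 7.79
α = (k/(k−1))·(1 − Σσᵢ²/total variance) = (5/4)·(1 − 7.79/19.29) = 0.75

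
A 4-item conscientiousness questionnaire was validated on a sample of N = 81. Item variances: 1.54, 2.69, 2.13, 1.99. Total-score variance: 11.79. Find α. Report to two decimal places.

Σσᵢ² = 1.54 + 2.69 + 2.13 + 1.99 = 8.35
α = (k/(k−1))·(1 − Σσᵢ²/Var(T)) = (4/3)·(1 − 8.35/11.79) = 0.39

α = 0.39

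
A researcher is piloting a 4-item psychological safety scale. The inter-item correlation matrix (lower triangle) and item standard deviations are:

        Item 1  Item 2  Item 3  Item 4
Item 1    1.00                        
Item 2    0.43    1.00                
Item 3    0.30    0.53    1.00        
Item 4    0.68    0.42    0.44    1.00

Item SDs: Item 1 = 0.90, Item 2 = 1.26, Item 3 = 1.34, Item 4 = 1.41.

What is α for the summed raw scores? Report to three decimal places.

Σσ²ᵢ = 0.90² + 1.26² + 1.34² + 1.41² = 6.1813
Covariances σ_ij = r_ij · s_i · s_j:
  σ(Item 1,Item 2) = 0.43 × 0.90 × 1.26 = 0.4876
  σ(Item 1,Item 3) = 0.30 × 0.90 × 1.34 = 0.3618
  σ(Item 1,Item 4) = 0.68 × 0.90 × 1.41 = 0.8629
  σ(Item 2,Item 3) = 0.53 × 1.26 × 1.34 = 0.8949
  σ(Item 2,Item 4) = 0.42 × 1.26 × 1.41 = 0.7462
  σ(Item 3,Item 4) = 0.44 × 1.34 × 1.41 = 0.8313
σ²_T = Σσ²ᵢ + 2·Σσ_ij = 6.1813 + 2 × 4.1847 = 14.5507
α = (4/3)·(1 − 6.1813/14.5507) = 0.767

α = 0.767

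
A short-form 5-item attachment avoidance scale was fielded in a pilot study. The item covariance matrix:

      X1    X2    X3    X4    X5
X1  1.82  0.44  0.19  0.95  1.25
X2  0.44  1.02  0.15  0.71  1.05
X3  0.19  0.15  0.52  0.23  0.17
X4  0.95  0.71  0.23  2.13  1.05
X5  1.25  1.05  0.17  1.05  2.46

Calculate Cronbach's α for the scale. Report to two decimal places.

Cronbach's α = 0.76

ΣVar(i) = 1.82 + 1.02 + 0.52 + 2.13 + 2.46 = 7.95
Sum of the distinct covariances = 6.19
σ²_T = 7.95 + 2 × 6.19 = 20.33
α = (k/(k−1))·(1 − ΣVar(i)/σ²_T) = (5/4)·(1 − 7.95/20.33) = 0.76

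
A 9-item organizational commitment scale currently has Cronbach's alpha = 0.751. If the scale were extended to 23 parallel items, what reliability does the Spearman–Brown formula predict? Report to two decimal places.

Length factor m = 23/9 = 2.5556
α' = m·α / (1 + (m−1)·α)
   = 23/9 × 0.751 / (1 + (23/9 − 1) × 0.751)
   = 1.9192 / 2.1682 = 0.89

predicted reliability = 0.89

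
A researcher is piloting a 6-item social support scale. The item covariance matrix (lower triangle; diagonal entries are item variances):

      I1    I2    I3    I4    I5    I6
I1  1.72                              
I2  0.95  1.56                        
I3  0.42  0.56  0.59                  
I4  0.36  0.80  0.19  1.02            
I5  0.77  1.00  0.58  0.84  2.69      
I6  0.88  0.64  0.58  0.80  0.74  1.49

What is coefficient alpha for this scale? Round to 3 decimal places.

ΣVar(i) = 1.72 + 1.56 + 0.59 + 1.02 + 2.69 + 1.49 = 9.07
Sum of off-diagonal covariances = 10.11
σ²_T = 9.07 + 2 × 10.11 = 29.29
α = (k/(k−1))·(1 − ΣVar(i)/σ²_T) = (6/5)·(1 − 9.07/29.29) = 0.828

α = 0.828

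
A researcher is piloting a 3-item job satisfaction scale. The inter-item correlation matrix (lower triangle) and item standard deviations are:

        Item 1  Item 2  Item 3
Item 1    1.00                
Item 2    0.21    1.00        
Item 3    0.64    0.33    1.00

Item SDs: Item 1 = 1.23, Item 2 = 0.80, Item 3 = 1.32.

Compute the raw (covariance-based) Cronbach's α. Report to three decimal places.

Σσ²ᵢ = 1.23² + 0.80² + 1.32² = 3.8953
Covariances σ_ij = r_ij · s_i · s_j:
  σ(Item 1,Item 2) = 0.21 × 1.23 × 0.80 = 0.2066
  σ(Item 1,Item 3) = 0.64 × 1.23 × 1.32 = 1.0391
  σ(Item 2,Item 3) = 0.33 × 0.80 × 1.32 = 0.3485
σ²_T = Σσ²ᵢ + 2·Σσ_ij = 3.8953 + 2 × 1.5942 = 7.0837
α = (3/2)·(1 − 3.8953/7.0837) = 0.675

Cronbach's α = 0.675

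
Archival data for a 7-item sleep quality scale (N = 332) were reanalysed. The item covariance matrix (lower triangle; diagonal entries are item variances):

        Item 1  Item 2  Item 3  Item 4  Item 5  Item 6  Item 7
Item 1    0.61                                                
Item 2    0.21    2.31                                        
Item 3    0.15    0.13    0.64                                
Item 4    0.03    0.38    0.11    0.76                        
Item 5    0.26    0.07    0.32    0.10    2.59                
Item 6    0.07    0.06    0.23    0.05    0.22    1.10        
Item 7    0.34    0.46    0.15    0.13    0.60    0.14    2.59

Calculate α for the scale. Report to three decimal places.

Σσ²ᵢ = 0.61 + 2.31 + 0.64 + 0.76 + 2.59 + 1.10 + 2.59 = 10.60
Σ_{i<j} σ_ij = 4.21
total variance = 10.60 + 2 × 4.21 = 19.02
α = (k/(k−1))·(1 − Σσ²ᵢ/total variance) = (7/6)·(1 − 10.60/19.02) = 0.516

α = 0.516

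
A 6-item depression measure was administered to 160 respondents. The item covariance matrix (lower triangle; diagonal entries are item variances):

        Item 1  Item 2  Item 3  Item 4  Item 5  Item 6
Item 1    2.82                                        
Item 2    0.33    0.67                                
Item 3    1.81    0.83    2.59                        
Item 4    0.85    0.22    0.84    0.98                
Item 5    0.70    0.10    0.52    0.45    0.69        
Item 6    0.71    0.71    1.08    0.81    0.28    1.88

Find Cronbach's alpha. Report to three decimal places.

ΣVar(i) = 2.82 + 0.67 + 2.59 + 0.98 + 0.69 + 1.88 = 9.63
Sum of the distinct covariances = 10.24
σ²_T = 9.63 + 2 × 10.24 = 30.11
α = (k/(k−1))·(1 − ΣVar(i)/σ²_T) = (6/5)·(1 − 9.63/30.11) = 0.816

α = 0.816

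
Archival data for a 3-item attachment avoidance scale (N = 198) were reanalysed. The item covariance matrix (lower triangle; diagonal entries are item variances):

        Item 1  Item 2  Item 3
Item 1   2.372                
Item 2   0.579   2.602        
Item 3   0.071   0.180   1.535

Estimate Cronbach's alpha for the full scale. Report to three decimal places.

α = 0.305

Σσ²ᵢ = 2.372 + 2.602 + 1.535 = 6.509
Σ_{i<j} σ_ij = 0.830
σ²_total = 6.509 + 2 × 0.830 = 8.169
α = (k/(k−1))·(1 − Σσ²ᵢ/σ²_total) = (3/2)·(1 − 6.509/8.169) = 0.305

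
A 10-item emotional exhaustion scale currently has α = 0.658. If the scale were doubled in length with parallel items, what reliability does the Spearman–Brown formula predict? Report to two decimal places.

predicted reliability = 0.79

Length factor m = 2
α' = m·α / (1 + (m−1)·α)
   = 2 × 0.658 / (1 + (2 − 1) × 0.658)
   = 1.3160 / 1.6580 = 0.79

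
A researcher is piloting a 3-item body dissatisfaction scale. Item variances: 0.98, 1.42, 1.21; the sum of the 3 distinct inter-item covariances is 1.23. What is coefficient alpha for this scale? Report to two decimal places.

Σσ²ᵢ = 0.98 + 1.42 + 1.21 = 3.61
Sum of distinct covariances = 1.23
σ²_T = Σσ²ᵢ + 2·Σcov = 3.61 + 2 × 1.23 = 6.07
α = (3/2)·(1 − 3.61/6.07) = 0.61

coefficient alpha = 0.61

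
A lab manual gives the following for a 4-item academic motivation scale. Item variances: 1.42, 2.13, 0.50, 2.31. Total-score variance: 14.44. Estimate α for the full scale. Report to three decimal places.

α = 0.746

Σσᵢ² = 1.42 + 2.13 + 0.50 + 2.31 = 6.36
α = (k/(k−1))·(1 − Σσᵢ²/total variance) = (4/3)·(1 − 6.36/14.44) = 0.746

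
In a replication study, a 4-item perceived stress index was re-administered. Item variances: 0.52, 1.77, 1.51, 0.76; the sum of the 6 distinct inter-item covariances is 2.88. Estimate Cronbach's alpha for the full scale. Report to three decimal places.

Cronbach's alpha = 0.744

sum of item variances = 0.52 + 1.77 + 1.51 + 0.76 = 4.56
Sum of distinct covariances = 2.88
total variance = sum of item variances + 2·Σcov = 4.56 + 2 × 2.88 = 10.32
α = (4/3)·(1 − 4.56/10.32) = 0.744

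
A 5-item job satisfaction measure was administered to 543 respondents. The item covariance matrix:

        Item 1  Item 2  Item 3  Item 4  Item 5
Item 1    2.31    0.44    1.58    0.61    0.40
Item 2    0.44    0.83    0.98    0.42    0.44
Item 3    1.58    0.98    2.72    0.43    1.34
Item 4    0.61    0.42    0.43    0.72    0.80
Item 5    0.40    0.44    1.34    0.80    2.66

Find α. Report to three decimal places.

Σσ²ᵢ = 2.31 + 0.83 + 2.72 + 0.72 + 2.66 = 9.24
Σ_{i<j} σ_ij = 7.44
total variance = 9.24 + 2 × 7.44 = 24.12
α = (k/(k−1))·(1 − Σσ²ᵢ/total variance) = (5/4)·(1 − 9.24/24.12) = 0.771

α = 0.771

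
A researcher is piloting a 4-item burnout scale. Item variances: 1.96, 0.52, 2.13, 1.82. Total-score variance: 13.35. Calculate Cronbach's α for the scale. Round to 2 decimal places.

ΣVar(i) = 1.96 + 0.52 + 2.13 + 1.82 = 6.43
α = (k/(k−1))·(1 − ΣVar(i)/σ²_T) = (4/3)·(1 − 6.43/13.35) = 0.69

α = 0.69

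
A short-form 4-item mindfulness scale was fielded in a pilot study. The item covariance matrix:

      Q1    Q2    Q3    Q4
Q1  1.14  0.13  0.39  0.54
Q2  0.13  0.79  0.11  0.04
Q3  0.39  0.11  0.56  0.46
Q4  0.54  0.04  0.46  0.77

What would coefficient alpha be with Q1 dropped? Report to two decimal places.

Remaining items: Q2, Q3, Q4 (k = 3).
ΣVar(i) = 0.79 + 0.56 + 0.77 = 2.12
σ²_T = 2.12 + 2 × 0.61 = 3.34
α (item deleted) = (3/2)·(1 − 2.12/3.34) = 0.55

α = 0.55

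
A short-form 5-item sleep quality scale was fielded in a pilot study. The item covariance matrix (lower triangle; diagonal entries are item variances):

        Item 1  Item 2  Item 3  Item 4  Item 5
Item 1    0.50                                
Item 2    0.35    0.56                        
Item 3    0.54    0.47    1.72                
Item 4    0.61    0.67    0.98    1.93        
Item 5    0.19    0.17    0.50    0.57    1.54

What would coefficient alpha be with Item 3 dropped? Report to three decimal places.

Remaining items: Item 1, Item 2, Item 4, Item 5 (k = 4).
ΣVar(i) = 0.50 + 0.56 + 1.93 + 1.54 = 4.53
total variance = 4.53 + 2 × 2.56 = 9.65
α (item deleted) = (4/3)·(1 − 4.53/9.65) = 0.707

coefficient alpha = 0.707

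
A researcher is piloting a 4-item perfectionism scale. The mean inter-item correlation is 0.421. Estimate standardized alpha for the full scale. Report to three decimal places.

α = 0.744

Standardized α = k·r̄ / (1 + (k−1)·r̄) = 4 × 0.421 / (1 + 3 × 0.421)
  = 1.6840 / 2.2630 = 0.744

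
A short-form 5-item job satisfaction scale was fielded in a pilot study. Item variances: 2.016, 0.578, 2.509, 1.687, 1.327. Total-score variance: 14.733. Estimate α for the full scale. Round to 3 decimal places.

Σσ²ᵢ = 2.016 + 0.578 + 2.509 + 1.687 + 1.327 = 8.117
α = (k/(k−1))·(1 − Σσ²ᵢ/total variance) = (5/4)·(1 − 8.117/14.733) = 0.561

α = 0.561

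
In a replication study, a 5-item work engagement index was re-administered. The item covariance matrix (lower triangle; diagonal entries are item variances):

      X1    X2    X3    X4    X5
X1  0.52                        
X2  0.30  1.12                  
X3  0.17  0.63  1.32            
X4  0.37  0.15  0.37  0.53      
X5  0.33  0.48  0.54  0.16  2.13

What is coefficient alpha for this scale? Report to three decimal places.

coefficient alpha = 0.693

ΣVar(i) = 0.52 + 1.12 + 1.32 + 0.53 + 2.13 = 5.62
Sum of off-diagonal covariances = 3.50
σ²_T = 5.62 + 2 × 3.50 = 12.62
α = (k/(k−1))·(1 − ΣVar(i)/σ²_T) = (5/4)·(1 − 5.62/12.62) = 0.693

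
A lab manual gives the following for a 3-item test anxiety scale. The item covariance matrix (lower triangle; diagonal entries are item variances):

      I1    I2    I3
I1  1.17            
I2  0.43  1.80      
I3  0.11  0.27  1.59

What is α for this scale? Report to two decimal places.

sum of item variances = 1.17 + 1.80 + 1.59 = 4.56
Sum of the distinct covariances = 0.81
σ²_T = 4.56 + 2 × 0.81 = 6.18
α = (k/(k−1))·(1 − sum of item variances/σ²_T) = (3/2)·(1 − 4.56/6.18) = 0.39

α = 0.39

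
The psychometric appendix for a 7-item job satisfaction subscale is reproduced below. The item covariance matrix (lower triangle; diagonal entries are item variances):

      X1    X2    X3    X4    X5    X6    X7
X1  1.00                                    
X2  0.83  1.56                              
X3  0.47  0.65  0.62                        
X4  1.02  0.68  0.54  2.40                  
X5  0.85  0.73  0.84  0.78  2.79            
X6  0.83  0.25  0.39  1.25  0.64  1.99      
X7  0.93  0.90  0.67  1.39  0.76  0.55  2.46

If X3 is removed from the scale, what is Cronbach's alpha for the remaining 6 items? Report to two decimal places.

α = 0.80

Remaining items: X1, X2, X4, X5, X6, X7 (k = 6).
ΣVar(i) = 1.00 + 1.56 + 2.40 + 2.79 + 1.99 + 2.46 = 12.20
total variance = 12.20 + 2 × 12.39 = 36.98
α (item deleted) = (6/5)·(1 − 12.20/36.98) = 0.80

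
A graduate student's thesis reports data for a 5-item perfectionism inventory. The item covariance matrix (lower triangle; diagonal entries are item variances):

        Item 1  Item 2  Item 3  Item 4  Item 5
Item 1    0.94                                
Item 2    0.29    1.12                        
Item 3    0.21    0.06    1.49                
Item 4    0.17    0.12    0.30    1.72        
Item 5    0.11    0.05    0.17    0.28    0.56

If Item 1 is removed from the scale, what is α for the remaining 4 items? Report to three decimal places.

α = 0.382

Remaining items: Item 2, Item 3, Item 4, Item 5 (k = 4).
sum of item variances = 1.12 + 1.49 + 1.72 + 0.56 = 4.89
Var(T) = 4.89 + 2 × 0.98 = 6.85
α (item deleted) = (4/3)·(1 − 4.89/6.85) = 0.382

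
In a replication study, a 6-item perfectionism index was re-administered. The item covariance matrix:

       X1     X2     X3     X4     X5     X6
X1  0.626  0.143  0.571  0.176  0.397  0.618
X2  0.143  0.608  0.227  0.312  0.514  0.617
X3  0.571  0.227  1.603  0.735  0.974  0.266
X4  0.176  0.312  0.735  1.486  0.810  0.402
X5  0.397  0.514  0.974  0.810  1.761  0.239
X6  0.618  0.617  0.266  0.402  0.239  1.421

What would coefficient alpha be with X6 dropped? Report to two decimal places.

α = 0.77

Remaining items: X1, X2, X3, X4, X5 (k = 5).
sum of item variances = 0.626 + 0.608 + 1.603 + 1.486 + 1.761 = 6.084
σ²_total = 6.084 + 2 × 4.859 = 15.802
α (item deleted) = (5/4)·(1 − 6.084/15.802) = 0.77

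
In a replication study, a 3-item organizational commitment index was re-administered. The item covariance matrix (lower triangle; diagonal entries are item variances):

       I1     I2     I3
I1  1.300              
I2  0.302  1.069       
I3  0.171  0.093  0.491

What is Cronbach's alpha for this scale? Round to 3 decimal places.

ΣVar(i) = 1.300 + 1.069 + 0.491 = 2.860
Sum of the distinct covariances = 0.566
σ²_T = 2.860 + 2 × 0.566 = 3.992
α = (k/(k−1))·(1 − ΣVar(i)/σ²_T) = (3/2)·(1 − 2.860/3.992) = 0.425

Cronbach's alpha = 0.425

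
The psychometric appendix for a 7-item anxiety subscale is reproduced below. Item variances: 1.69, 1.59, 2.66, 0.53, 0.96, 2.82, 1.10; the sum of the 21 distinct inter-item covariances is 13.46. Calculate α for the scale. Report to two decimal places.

α = 0.82

ΣVar(i) = 1.69 + 1.59 + 2.66 + 0.53 + 0.96 + 2.82 + 1.10 = 11.35
Sum of distinct covariances = 13.46
total variance = ΣVar(i) + 2·Σcov = 11.35 + 2 × 13.46 = 38.27
α = (7/6)·(1 − 11.35/38.27) = 0.82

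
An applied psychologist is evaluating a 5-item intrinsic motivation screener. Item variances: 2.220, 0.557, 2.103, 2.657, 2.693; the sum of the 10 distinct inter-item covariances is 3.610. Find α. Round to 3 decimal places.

sum of item variances = 2.220 + 0.557 + 2.103 + 2.657 + 2.693 = 10.230
Sum of distinct covariances = 3.610
Var(T) = sum of item variances + 2·Σcov = 10.230 + 2 × 3.610 = 17.450
α = (5/4)·(1 − 10.230/17.450) = 0.517

α = 0.517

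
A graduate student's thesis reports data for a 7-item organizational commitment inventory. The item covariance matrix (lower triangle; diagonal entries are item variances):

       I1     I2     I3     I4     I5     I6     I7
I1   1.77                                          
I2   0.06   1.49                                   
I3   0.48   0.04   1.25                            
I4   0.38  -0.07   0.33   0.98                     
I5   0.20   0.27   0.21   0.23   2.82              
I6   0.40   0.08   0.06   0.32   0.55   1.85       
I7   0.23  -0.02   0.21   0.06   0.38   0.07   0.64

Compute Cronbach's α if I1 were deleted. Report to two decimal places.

Remaining items: I2, I3, I4, I5, I6, I7 (k = 6).
Σσ²ᵢ = 1.49 + 1.25 + 0.98 + 2.82 + 1.85 + 0.64 = 9.03
σ²_T = 9.03 + 2 × 2.72 = 14.47
α (item deleted) = (6/5)·(1 − 9.03/14.47) = 0.45

α = 0.45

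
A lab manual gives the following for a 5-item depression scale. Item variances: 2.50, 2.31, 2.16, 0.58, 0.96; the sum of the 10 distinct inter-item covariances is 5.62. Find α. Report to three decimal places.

α = 0.711

ΣVar(i) = 2.50 + 2.31 + 2.16 + 0.58 + 0.96 = 8.51
Sum of distinct covariances = 5.62
total variance = ΣVar(i) + 2·Σcov = 8.51 + 2 × 5.62 = 19.75
α = (5/4)·(1 − 8.51/19.75) = 0.711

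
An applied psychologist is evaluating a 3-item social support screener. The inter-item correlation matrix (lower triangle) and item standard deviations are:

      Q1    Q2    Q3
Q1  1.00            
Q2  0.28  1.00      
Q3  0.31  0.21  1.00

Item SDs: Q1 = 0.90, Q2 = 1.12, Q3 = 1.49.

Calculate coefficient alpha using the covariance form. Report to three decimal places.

Σσ²ᵢ = 0.90² + 1.12² + 1.49² = 4.2845
Covariances σ_ij = r_ij · s_i · s_j:
  σ(Q1,Q2) = 0.28 × 0.90 × 1.12 = 0.2822
  σ(Q1,Q3) = 0.31 × 0.90 × 1.49 = 0.4157
  σ(Q2,Q3) = 0.21 × 1.12 × 1.49 = 0.3504
σ²_T = Σσ²ᵢ + 2·Σσ_ij = 4.2845 + 2 × 1.0483 = 6.3811
α = (3/2)·(1 − 4.2845/6.3811) = 0.493

coefficient alpha = 0.493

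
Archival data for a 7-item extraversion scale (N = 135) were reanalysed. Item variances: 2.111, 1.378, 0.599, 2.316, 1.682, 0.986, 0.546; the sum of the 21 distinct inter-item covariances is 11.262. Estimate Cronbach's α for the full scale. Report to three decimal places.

Cronbach's α = 0.818

Σσ²ᵢ = 2.111 + 1.378 + 0.599 + 2.316 + 1.682 + 0.986 + 0.546 = 9.618
Sum of distinct covariances = 11.262
Var(T) = Σσ²ᵢ + 2·Σcov = 9.618 + 2 × 11.262 = 32.142
α = (7/6)·(1 − 9.618/32.142) = 0.818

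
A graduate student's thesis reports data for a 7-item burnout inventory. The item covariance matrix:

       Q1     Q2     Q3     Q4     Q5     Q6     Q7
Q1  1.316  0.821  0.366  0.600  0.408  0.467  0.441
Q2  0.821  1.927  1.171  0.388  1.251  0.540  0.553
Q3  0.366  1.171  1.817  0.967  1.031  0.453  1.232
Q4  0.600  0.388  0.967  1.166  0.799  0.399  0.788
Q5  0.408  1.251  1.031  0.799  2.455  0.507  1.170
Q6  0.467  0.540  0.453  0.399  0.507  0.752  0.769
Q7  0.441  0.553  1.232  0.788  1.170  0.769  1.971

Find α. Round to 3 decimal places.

ΣVar(i) = 1.316 + 1.927 + 1.817 + 1.166 + 2.455 + 0.752 + 1.971 = 11.404
Σ_{i<j} σ_ij = 15.121
σ²_total = 11.404 + 2 × 15.121 = 41.646
α = (k/(k−1))·(1 − ΣVar(i)/σ²_total) = (7/6)·(1 − 11.404/41.646) = 0.847

α = 0.847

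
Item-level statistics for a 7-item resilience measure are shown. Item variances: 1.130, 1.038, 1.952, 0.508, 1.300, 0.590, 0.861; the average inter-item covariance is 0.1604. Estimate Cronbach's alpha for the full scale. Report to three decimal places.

α = 0.557

sum of item variances = 1.130 + 1.038 + 1.952 + 0.508 + 1.300 + 0.590 + 0.861 = 7.379
Sum of the 21 distinct covariances = 21 × 0.1604 = 3.3684
Var(T) = sum of item variances + 2·Σcov = 7.379 + 2 × 3.3684 = 14.1158
α = (7/6)·(1 − 7.379/14.1158) = 0.557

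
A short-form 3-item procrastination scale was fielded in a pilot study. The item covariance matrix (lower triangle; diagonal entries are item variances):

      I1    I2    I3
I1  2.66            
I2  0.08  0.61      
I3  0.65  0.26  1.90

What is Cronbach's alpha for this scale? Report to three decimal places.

Cronbach's alpha = 0.415

sum of item variances = 2.66 + 0.61 + 1.90 = 5.17
Sum of off-diagonal covariances = 0.99
Var(T) = 5.17 + 2 × 0.99 = 7.15
α = (k/(k−1))·(1 − sum of item variances/Var(T)) = (3/2)·(1 − 5.17/7.15) = 0.415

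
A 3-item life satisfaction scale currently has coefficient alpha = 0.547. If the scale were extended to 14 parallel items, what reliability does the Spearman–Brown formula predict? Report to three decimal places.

predicted reliability = 0.849

Length factor m = 14/3 = 4.6667
α' = m·α / (1 + (m−1)·α)
   = 14/3 × 0.547 / (1 + (14/3 − 1) × 0.547)
   = 2.5527 / 3.0057 = 0.849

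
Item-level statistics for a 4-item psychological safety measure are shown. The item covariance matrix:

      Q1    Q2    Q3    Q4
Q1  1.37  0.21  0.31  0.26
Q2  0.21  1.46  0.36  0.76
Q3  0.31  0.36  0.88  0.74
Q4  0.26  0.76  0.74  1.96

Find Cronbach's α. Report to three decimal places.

Σσ²ᵢ = 1.37 + 1.46 + 0.88 + 1.96 = 5.67
Sum of off-diagonal covariances = 2.64
Var(T) = 5.67 + 2 × 2.64 = 10.95
α = (k/(k−1))·(1 − Σσ²ᵢ/Var(T)) = (4/3)·(1 − 5.67/10.95) = 0.643

α = 0.643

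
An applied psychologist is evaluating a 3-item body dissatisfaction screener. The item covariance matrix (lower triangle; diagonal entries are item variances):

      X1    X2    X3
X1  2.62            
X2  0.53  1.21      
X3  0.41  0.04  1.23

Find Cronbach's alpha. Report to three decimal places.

Cronbach's alpha = 0.419

sum of item variances = 2.62 + 1.21 + 1.23 = 5.06
Sum of the distinct covariances = 0.98
σ²_T = 5.06 + 2 × 0.98 = 7.02
α = (k/(k−1))·(1 − sum of item variances/σ²_T) = (3/2)·(1 − 5.06/7.02) = 0.419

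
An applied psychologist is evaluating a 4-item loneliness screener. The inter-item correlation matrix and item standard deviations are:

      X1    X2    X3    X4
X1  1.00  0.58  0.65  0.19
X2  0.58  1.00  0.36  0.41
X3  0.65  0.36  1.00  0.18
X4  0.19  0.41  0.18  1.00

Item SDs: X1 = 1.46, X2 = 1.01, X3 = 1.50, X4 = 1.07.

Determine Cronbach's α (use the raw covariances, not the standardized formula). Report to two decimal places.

α = 0.72

Σσ²ᵢ = 1.46² + 1.01² + 1.50² + 1.07² = 6.5466
Covariances σ_ij = r_ij · s_i · s_j:
  σ(X1,X2) = 0.58 × 1.46 × 1.01 = 0.8553
  σ(X1,X3) = 0.65 × 1.46 × 1.50 = 1.4235
  σ(X1,X4) = 0.19 × 1.46 × 1.07 = 0.2968
  σ(X2,X3) = 0.36 × 1.01 × 1.50 = 0.5454
  σ(X2,X4) = 0.41 × 1.01 × 1.07 = 0.4431
  σ(X3,X4) = 0.18 × 1.50 × 1.07 = 0.2889
σ²_T = Σσ²ᵢ + 2·Σσ_ij = 6.5466 + 2 × 3.8530 = 14.2526
α = (4/3)·(1 − 6.5466/14.2526) = 0.72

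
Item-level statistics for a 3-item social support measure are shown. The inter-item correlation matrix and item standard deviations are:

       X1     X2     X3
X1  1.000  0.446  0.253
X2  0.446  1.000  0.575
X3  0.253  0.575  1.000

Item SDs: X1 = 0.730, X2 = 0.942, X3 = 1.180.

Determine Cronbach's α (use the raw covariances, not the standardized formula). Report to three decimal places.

Σσ²ᵢ = 0.730² + 0.942² + 1.180² = 2.8127
Covariances σ_ij = r_ij · s_i · s_j:
  σ(X1,X2) = 0.446 × 0.730 × 0.942 = 0.3067
  σ(X1,X3) = 0.253 × 0.730 × 1.180 = 0.2179
  σ(X2,X3) = 0.575 × 0.942 × 1.180 = 0.6391
σ²_T = Σσ²ᵢ + 2·Σσ_ij = 2.8127 + 2 × 1.1637 = 5.1401
α = (3/2)·(1 − 2.8127/5.1401) = 0.679

Cronbach's α = 0.679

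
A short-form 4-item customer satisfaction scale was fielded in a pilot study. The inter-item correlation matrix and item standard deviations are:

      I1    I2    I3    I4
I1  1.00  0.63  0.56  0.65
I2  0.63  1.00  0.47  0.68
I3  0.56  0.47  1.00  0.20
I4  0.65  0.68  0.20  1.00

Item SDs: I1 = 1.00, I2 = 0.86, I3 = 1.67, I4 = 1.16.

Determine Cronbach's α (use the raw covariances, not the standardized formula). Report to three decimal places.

Cronbach's α = 0.767

Σσ²ᵢ = 1.00² + 0.86² + 1.67² + 1.16² = 5.8741
Covariances σ_ij = r_ij · s_i · s_j:
  σ(I1,I2) = 0.63 × 1.00 × 0.86 = 0.5418
  σ(I1,I3) = 0.56 × 1.00 × 1.67 = 0.9352
  σ(I1,I4) = 0.65 × 1.00 × 1.16 = 0.7540
  σ(I2,I3) = 0.47 × 0.86 × 1.67 = 0.6750
  σ(I2,I4) = 0.68 × 0.86 × 1.16 = 0.6784
  σ(I3,I4) = 0.20 × 1.67 × 1.16 = 0.3874
σ²_T = Σσ²ᵢ + 2·Σσ_ij = 5.8741 + 2 × 3.9718 = 13.8177
α = (4/3)·(1 − 5.8741/13.8177) = 0.767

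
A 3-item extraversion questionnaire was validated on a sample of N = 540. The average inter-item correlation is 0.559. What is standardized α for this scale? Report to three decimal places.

α = 0.792

Standardized α = k·r̄ / (1 + (k−1)·r̄) = 3 × 0.559 / (1 + 2 × 0.559)
  = 1.6770 / 2.1180 = 0.792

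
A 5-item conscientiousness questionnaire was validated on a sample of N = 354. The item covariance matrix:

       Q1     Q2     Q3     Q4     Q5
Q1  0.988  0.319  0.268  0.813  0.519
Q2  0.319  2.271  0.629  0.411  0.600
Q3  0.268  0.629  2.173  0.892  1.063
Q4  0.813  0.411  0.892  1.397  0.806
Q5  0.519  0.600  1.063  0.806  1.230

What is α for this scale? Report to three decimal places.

ΣVar(i) = 0.988 + 2.271 + 2.173 + 1.397 + 1.230 = 8.059
Σ_{i<j} σ_ij = 6.320
σ²_total = 8.059 + 2 × 6.320 = 20.699
α = (k/(k−1))·(1 − ΣVar(i)/σ²_total) = (5/4)·(1 − 8.059/20.699) = 0.763

α = 0.763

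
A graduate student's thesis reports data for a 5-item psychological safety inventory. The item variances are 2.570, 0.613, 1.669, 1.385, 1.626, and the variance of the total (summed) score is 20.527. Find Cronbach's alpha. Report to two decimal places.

ΣVar(i) = 2.570 + 0.613 + 1.669 + 1.385 + 1.626 = 7.863
α = (k/(k−1))·(1 − ΣVar(i)/total variance) = (5/4)·(1 − 7.863/20.527) = 0.77

Cronbach's alpha = 0.77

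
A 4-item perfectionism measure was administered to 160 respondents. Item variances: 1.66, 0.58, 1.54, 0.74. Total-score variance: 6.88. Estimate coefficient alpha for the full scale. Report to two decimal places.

Σσᵢ² = 1.66 + 0.58 + 1.54 + 0.74 = 4.52
α = (k/(k−1))·(1 − Σσᵢ²/σ²_T) = (4/3)·(1 − 4.52/6.88) = 0.46

coefficient alpha = 0.46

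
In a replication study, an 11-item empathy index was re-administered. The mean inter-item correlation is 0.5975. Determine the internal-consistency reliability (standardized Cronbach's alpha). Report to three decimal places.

standardized Cronbach's alpha = 0.942

Standardized α = k·r̄ / (1 + (k−1)·r̄) = 11 × 0.5975 / (1 + 10 × 0.5975)
  = 6.5725 / 6.9750 = 0.942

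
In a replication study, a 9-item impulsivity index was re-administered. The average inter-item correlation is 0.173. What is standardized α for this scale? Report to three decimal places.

α = 0.653

Standardized α = k·r̄ / (1 + (k−1)·r̄) = 9 × 0.173 / (1 + 8 × 0.173)
  = 1.5570 / 2.3840 = 0.653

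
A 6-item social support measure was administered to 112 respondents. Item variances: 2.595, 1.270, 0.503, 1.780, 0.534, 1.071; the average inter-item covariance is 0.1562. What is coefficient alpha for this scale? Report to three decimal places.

Σσ²ᵢ = 2.595 + 1.270 + 0.503 + 1.780 + 0.534 + 1.071 = 7.753
Sum of the 15 distinct covariances = 15 × 0.1562 = 2.3430
σ²_T = Σσ²ᵢ + 2·Σcov = 7.753 + 2 × 2.3430 = 12.4390
α = (6/5)·(1 − 7.753/12.4390) = 0.452

α = 0.452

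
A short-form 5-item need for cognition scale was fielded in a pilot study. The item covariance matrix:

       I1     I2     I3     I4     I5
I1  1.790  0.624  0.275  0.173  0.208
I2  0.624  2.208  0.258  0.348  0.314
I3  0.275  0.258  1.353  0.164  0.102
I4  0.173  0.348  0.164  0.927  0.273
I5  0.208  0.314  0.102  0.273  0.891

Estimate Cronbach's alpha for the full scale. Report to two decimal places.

α = 0.54

ΣVar(i) = 1.790 + 2.208 + 1.353 + 0.927 + 0.891 = 7.169
Sum of the distinct covariances = 2.739
Var(T) = 7.169 + 2 × 2.739 = 12.647
α = (k/(k−1))·(1 − ΣVar(i)/Var(T)) = (5/4)·(1 − 7.169/12.647) = 0.54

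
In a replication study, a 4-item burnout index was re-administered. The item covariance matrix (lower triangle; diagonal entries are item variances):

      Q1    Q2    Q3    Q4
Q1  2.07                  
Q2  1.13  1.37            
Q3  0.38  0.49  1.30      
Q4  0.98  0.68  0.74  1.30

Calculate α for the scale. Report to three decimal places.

sum of item variances = 2.07 + 1.37 + 1.30 + 1.30 = 6.04
Sum of the distinct covariances = 4.40
σ²_total = 6.04 + 2 × 4.40 = 14.84
α = (k/(k−1))·(1 − sum of item variances/σ²_total) = (4/3)·(1 − 6.04/14.84) = 0.791

α = 0.791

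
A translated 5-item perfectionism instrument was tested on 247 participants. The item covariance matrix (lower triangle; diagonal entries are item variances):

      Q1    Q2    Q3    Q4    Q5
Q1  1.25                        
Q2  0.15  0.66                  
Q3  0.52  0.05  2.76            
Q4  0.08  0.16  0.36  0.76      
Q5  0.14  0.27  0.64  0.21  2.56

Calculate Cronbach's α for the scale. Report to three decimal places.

α = 0.490

Σσ²ᵢ = 1.25 + 0.66 + 2.76 + 0.76 + 2.56 = 7.99
Sum of off-diagonal covariances = 2.58
σ²_total = 7.99 + 2 × 2.58 = 13.15
α = (k/(k−1))·(1 − Σσ²ᵢ/σ²_total) = (5/4)·(1 − 7.99/13.15) = 0.490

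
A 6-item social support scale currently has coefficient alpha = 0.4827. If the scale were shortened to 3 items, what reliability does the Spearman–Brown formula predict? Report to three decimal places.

Length factor m = 3/6 = 0.5000
α' = m·α / (1 − (1−m)·α)
   = 3/6 × 0.4827 / (1 − (1 − 3/6) × 0.4827)
   = 0.2414 / 0.7587 = 0.318

predicted reliability = 0.318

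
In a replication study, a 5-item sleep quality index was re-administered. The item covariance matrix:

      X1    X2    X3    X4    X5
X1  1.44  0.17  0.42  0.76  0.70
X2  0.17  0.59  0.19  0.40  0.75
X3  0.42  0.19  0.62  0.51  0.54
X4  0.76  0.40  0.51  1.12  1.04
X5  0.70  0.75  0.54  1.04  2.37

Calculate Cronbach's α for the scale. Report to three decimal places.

Σσ²ᵢ = 1.44 + 0.59 + 0.62 + 1.12 + 2.37 = 6.14
Sum of off-diagonal covariances = 5.48
total variance = 6.14 + 2 × 5.48 = 17.10
α = (k/(k−1))·(1 − Σσ²ᵢ/total variance) = (5/4)·(1 − 6.14/17.10) = 0.801

α = 0.801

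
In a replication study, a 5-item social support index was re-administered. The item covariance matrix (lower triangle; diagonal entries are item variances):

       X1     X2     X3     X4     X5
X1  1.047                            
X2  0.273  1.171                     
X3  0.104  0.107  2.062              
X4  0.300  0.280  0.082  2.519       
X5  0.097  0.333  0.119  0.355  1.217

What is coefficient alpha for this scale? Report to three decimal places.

coefficient alpha = 0.423

sum of item variances = 1.047 + 1.171 + 2.062 + 2.519 + 1.217 = 8.016
Σ_{i<j} σ_ij = 2.050
total variance = 8.016 + 2 × 2.050 = 12.116
α = (k/(k−1))·(1 − sum of item variances/total variance) = (5/4)·(1 − 8.016/12.116) = 0.423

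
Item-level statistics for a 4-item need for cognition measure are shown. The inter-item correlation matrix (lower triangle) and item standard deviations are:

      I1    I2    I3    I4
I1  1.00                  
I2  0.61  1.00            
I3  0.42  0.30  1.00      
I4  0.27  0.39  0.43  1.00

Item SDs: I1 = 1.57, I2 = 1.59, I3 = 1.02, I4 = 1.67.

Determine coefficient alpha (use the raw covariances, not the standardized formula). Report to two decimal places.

Σσ²ᵢ = 1.57² + 1.59² + 1.02² + 1.67² = 8.8223
Covariances σ_ij = r_ij · s_i · s_j:
  σ(I1,I2) = 0.61 × 1.57 × 1.59 = 1.5227
  σ(I1,I3) = 0.42 × 1.57 × 1.02 = 0.6726
  σ(I1,I4) = 0.27 × 1.57 × 1.67 = 0.7079
  σ(I2,I3) = 0.30 × 1.59 × 1.02 = 0.4865
  σ(I2,I4) = 0.39 × 1.59 × 1.67 = 1.0356
  σ(I3,I4) = 0.43 × 1.02 × 1.67 = 0.7325
σ²_T = Σσ²ᵢ + 2·Σσ_ij = 8.8223 + 2 × 5.1578 = 19.1379
α = (4/3)·(1 − 8.8223/19.1379) = 0.72

α = 0.72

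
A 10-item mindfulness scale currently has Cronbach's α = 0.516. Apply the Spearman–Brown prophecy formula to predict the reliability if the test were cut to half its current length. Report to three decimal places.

predicted reliability = 0.348

Length factor m = 1/2
α' = m·α / (1 − (1−m)·α)
   = 1/2 × 0.516 / (1 − (1 − 1/2) × 0.516)
   = 0.2580 / 0.7420 = 0.348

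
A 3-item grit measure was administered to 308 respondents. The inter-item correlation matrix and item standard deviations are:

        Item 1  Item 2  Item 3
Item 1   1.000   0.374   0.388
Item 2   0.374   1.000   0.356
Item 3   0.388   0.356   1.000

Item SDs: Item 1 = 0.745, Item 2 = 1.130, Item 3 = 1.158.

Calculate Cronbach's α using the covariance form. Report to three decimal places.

α = 0.619

Σσ²ᵢ = 0.745² + 1.130² + 1.158² = 3.1729
Covariances σ_ij = r_ij · s_i · s_j:
  σ(Item 1,Item 2) = 0.374 × 0.745 × 1.130 = 0.3149
  σ(Item 1,Item 3) = 0.388 × 0.745 × 1.158 = 0.3347
  σ(Item 2,Item 3) = 0.356 × 1.130 × 1.158 = 0.4658
σ²_T = Σσ²ᵢ + 2·Σσ_ij = 3.1729 + 2 × 1.1154 = 5.4037
α = (3/2)·(1 − 3.1729/5.4037) = 0.619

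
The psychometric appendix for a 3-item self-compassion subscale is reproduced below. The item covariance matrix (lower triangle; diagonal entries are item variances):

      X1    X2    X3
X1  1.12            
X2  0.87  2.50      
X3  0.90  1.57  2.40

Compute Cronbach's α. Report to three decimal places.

sum of item variances = 1.12 + 2.50 + 2.40 = 6.02
Sum of the distinct covariances = 3.34
σ²_total = 6.02 + 2 × 3.34 = 12.70
α = (k/(k−1))·(1 − sum of item variances/σ²_total) = (3/2)·(1 − 6.02/12.70) = 0.789

Cronbach's α = 0.789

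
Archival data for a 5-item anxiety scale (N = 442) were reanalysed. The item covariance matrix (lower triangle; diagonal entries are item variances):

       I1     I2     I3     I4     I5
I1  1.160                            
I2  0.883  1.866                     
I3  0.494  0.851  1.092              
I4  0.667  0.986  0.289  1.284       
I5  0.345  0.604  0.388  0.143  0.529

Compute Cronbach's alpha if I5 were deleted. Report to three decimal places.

Remaining items: I1, I2, I3, I4 (k = 4).
Σσᵢ² = 1.160 + 1.866 + 1.092 + 1.284 = 5.402
σ²_T = 5.402 + 2 × 4.170 = 13.742
α (item deleted) = (4/3)·(1 − 5.402/13.742) = 0.809

Cronbach's alpha = 0.809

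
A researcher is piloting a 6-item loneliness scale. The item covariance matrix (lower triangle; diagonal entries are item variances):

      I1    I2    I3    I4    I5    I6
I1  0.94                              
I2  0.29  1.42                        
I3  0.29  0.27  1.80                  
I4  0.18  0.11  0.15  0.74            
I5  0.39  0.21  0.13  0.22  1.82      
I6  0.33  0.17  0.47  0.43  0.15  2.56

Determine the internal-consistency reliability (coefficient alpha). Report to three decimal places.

α = 0.540

ΣVar(i) = 0.94 + 1.42 + 1.80 + 0.74 + 1.82 + 2.56 = 9.28
Σ_{i<j} σ_ij = 3.79
total variance = 9.28 + 2 × 3.79 = 16.86
α = (k/(k−1))·(1 − ΣVar(i)/total variance) = (6/5)·(1 − 9.28/16.86) = 0.540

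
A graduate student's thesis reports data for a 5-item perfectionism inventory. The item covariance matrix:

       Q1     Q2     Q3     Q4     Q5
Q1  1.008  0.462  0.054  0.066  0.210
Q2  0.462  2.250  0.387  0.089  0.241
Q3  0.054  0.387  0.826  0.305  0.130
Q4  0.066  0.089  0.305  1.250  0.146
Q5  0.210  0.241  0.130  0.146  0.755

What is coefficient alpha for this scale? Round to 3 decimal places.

α = 0.509

sum of item variances = 1.008 + 2.250 + 0.826 + 1.250 + 0.755 = 6.089
Sum of off-diagonal covariances = 2.090
σ²_T = 6.089 + 2 × 2.090 = 10.269
α = (k/(k−1))·(1 − sum of item variances/σ²_T) = (5/4)·(1 − 6.089/10.269) = 0.509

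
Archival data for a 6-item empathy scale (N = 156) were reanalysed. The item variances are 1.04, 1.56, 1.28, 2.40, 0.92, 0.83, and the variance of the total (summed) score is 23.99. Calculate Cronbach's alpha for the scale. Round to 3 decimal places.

α = 0.798

Σσ²ᵢ = 1.04 + 1.56 + 1.28 + 2.40 + 0.92 + 0.83 = 8.03
α = (k/(k−1))·(1 − Σσ²ᵢ/Var(T)) = (6/5)·(1 − 8.03/23.99) = 0.798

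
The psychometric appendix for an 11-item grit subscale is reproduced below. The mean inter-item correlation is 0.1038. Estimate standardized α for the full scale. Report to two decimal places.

α = 0.56

Standardized α = k·r̄ / (1 + (k−1)·r̄) = 11 × 0.1038 / (1 + 10 × 0.1038)
  = 1.1418 / 2.0380 = 0.56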